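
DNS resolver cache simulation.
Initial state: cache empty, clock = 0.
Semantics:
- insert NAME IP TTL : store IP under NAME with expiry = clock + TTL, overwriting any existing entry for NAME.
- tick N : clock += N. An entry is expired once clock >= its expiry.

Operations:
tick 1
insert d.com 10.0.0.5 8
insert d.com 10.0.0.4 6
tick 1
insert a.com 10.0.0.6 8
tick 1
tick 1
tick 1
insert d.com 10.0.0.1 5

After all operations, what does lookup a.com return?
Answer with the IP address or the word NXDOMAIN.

Answer: 10.0.0.6

Derivation:
Op 1: tick 1 -> clock=1.
Op 2: insert d.com -> 10.0.0.5 (expiry=1+8=9). clock=1
Op 3: insert d.com -> 10.0.0.4 (expiry=1+6=7). clock=1
Op 4: tick 1 -> clock=2.
Op 5: insert a.com -> 10.0.0.6 (expiry=2+8=10). clock=2
Op 6: tick 1 -> clock=3.
Op 7: tick 1 -> clock=4.
Op 8: tick 1 -> clock=5.
Op 9: insert d.com -> 10.0.0.1 (expiry=5+5=10). clock=5
lookup a.com: present, ip=10.0.0.6 expiry=10 > clock=5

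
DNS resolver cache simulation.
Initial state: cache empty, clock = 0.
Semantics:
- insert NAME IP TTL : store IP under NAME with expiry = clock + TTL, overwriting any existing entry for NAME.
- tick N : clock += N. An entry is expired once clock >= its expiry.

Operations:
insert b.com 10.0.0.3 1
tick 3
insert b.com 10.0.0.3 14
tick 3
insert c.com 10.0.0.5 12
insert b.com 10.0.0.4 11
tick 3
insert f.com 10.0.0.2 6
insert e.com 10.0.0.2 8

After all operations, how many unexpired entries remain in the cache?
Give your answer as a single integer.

Answer: 4

Derivation:
Op 1: insert b.com -> 10.0.0.3 (expiry=0+1=1). clock=0
Op 2: tick 3 -> clock=3. purged={b.com}
Op 3: insert b.com -> 10.0.0.3 (expiry=3+14=17). clock=3
Op 4: tick 3 -> clock=6.
Op 5: insert c.com -> 10.0.0.5 (expiry=6+12=18). clock=6
Op 6: insert b.com -> 10.0.0.4 (expiry=6+11=17). clock=6
Op 7: tick 3 -> clock=9.
Op 8: insert f.com -> 10.0.0.2 (expiry=9+6=15). clock=9
Op 9: insert e.com -> 10.0.0.2 (expiry=9+8=17). clock=9
Final cache (unexpired): {b.com,c.com,e.com,f.com} -> size=4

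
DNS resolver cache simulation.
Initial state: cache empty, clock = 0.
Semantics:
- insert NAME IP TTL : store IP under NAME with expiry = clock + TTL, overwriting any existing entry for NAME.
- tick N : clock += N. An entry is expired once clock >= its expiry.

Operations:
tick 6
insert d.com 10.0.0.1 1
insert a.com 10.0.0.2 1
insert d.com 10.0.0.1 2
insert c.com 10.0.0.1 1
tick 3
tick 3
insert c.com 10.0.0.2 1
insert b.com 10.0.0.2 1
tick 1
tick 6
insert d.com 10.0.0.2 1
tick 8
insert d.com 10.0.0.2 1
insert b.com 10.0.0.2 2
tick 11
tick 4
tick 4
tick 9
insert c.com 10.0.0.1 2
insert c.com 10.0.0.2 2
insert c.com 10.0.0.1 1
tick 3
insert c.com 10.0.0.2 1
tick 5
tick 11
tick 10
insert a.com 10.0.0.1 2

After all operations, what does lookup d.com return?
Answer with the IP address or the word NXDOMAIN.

Answer: NXDOMAIN

Derivation:
Op 1: tick 6 -> clock=6.
Op 2: insert d.com -> 10.0.0.1 (expiry=6+1=7). clock=6
Op 3: insert a.com -> 10.0.0.2 (expiry=6+1=7). clock=6
Op 4: insert d.com -> 10.0.0.1 (expiry=6+2=8). clock=6
Op 5: insert c.com -> 10.0.0.1 (expiry=6+1=7). clock=6
Op 6: tick 3 -> clock=9. purged={a.com,c.com,d.com}
Op 7: tick 3 -> clock=12.
Op 8: insert c.com -> 10.0.0.2 (expiry=12+1=13). clock=12
Op 9: insert b.com -> 10.0.0.2 (expiry=12+1=13). clock=12
Op 10: tick 1 -> clock=13. purged={b.com,c.com}
Op 11: tick 6 -> clock=19.
Op 12: insert d.com -> 10.0.0.2 (expiry=19+1=20). clock=19
Op 13: tick 8 -> clock=27. purged={d.com}
Op 14: insert d.com -> 10.0.0.2 (expiry=27+1=28). clock=27
Op 15: insert b.com -> 10.0.0.2 (expiry=27+2=29). clock=27
Op 16: tick 11 -> clock=38. purged={b.com,d.com}
Op 17: tick 4 -> clock=42.
Op 18: tick 4 -> clock=46.
Op 19: tick 9 -> clock=55.
Op 20: insert c.com -> 10.0.0.1 (expiry=55+2=57). clock=55
Op 21: insert c.com -> 10.0.0.2 (expiry=55+2=57). clock=55
Op 22: insert c.com -> 10.0.0.1 (expiry=55+1=56). clock=55
Op 23: tick 3 -> clock=58. purged={c.com}
Op 24: insert c.com -> 10.0.0.2 (expiry=58+1=59). clock=58
Op 25: tick 5 -> clock=63. purged={c.com}
Op 26: tick 11 -> clock=74.
Op 27: tick 10 -> clock=84.
Op 28: insert a.com -> 10.0.0.1 (expiry=84+2=86). clock=84
lookup d.com: not in cache (expired or never inserted)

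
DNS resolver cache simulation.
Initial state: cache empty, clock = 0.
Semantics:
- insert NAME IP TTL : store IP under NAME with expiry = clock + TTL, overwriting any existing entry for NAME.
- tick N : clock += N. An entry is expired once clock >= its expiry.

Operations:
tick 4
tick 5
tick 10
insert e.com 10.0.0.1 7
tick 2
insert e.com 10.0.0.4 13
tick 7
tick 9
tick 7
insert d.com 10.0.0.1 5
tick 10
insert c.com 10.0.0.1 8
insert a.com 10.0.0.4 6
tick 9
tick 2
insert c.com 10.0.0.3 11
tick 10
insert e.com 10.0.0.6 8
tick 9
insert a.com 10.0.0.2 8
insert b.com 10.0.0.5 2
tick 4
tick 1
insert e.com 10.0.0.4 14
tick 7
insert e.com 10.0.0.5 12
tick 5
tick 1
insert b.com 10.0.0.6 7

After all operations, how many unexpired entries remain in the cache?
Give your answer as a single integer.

Op 1: tick 4 -> clock=4.
Op 2: tick 5 -> clock=9.
Op 3: tick 10 -> clock=19.
Op 4: insert e.com -> 10.0.0.1 (expiry=19+7=26). clock=19
Op 5: tick 2 -> clock=21.
Op 6: insert e.com -> 10.0.0.4 (expiry=21+13=34). clock=21
Op 7: tick 7 -> clock=28.
Op 8: tick 9 -> clock=37. purged={e.com}
Op 9: tick 7 -> clock=44.
Op 10: insert d.com -> 10.0.0.1 (expiry=44+5=49). clock=44
Op 11: tick 10 -> clock=54. purged={d.com}
Op 12: insert c.com -> 10.0.0.1 (expiry=54+8=62). clock=54
Op 13: insert a.com -> 10.0.0.4 (expiry=54+6=60). clock=54
Op 14: tick 9 -> clock=63. purged={a.com,c.com}
Op 15: tick 2 -> clock=65.
Op 16: insert c.com -> 10.0.0.3 (expiry=65+11=76). clock=65
Op 17: tick 10 -> clock=75.
Op 18: insert e.com -> 10.0.0.6 (expiry=75+8=83). clock=75
Op 19: tick 9 -> clock=84. purged={c.com,e.com}
Op 20: insert a.com -> 10.0.0.2 (expiry=84+8=92). clock=84
Op 21: insert b.com -> 10.0.0.5 (expiry=84+2=86). clock=84
Op 22: tick 4 -> clock=88. purged={b.com}
Op 23: tick 1 -> clock=89.
Op 24: insert e.com -> 10.0.0.4 (expiry=89+14=103). clock=89
Op 25: tick 7 -> clock=96. purged={a.com}
Op 26: insert e.com -> 10.0.0.5 (expiry=96+12=108). clock=96
Op 27: tick 5 -> clock=101.
Op 28: tick 1 -> clock=102.
Op 29: insert b.com -> 10.0.0.6 (expiry=102+7=109). clock=102
Final cache (unexpired): {b.com,e.com} -> size=2

Answer: 2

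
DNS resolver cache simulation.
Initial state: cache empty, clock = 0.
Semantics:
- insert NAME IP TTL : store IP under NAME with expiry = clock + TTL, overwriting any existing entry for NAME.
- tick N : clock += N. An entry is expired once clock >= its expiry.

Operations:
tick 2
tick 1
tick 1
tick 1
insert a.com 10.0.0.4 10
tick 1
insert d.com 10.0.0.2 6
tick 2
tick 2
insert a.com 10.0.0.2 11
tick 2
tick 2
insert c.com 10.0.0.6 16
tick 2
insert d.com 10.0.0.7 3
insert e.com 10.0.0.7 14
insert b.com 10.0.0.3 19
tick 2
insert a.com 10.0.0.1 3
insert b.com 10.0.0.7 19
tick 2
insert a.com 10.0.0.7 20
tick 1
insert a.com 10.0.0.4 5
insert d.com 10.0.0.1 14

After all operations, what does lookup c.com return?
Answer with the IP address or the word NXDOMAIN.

Op 1: tick 2 -> clock=2.
Op 2: tick 1 -> clock=3.
Op 3: tick 1 -> clock=4.
Op 4: tick 1 -> clock=5.
Op 5: insert a.com -> 10.0.0.4 (expiry=5+10=15). clock=5
Op 6: tick 1 -> clock=6.
Op 7: insert d.com -> 10.0.0.2 (expiry=6+6=12). clock=6
Op 8: tick 2 -> clock=8.
Op 9: tick 2 -> clock=10.
Op 10: insert a.com -> 10.0.0.2 (expiry=10+11=21). clock=10
Op 11: tick 2 -> clock=12. purged={d.com}
Op 12: tick 2 -> clock=14.
Op 13: insert c.com -> 10.0.0.6 (expiry=14+16=30). clock=14
Op 14: tick 2 -> clock=16.
Op 15: insert d.com -> 10.0.0.7 (expiry=16+3=19). clock=16
Op 16: insert e.com -> 10.0.0.7 (expiry=16+14=30). clock=16
Op 17: insert b.com -> 10.0.0.3 (expiry=16+19=35). clock=16
Op 18: tick 2 -> clock=18.
Op 19: insert a.com -> 10.0.0.1 (expiry=18+3=21). clock=18
Op 20: insert b.com -> 10.0.0.7 (expiry=18+19=37). clock=18
Op 21: tick 2 -> clock=20. purged={d.com}
Op 22: insert a.com -> 10.0.0.7 (expiry=20+20=40). clock=20
Op 23: tick 1 -> clock=21.
Op 24: insert a.com -> 10.0.0.4 (expiry=21+5=26). clock=21
Op 25: insert d.com -> 10.0.0.1 (expiry=21+14=35). clock=21
lookup c.com: present, ip=10.0.0.6 expiry=30 > clock=21

Answer: 10.0.0.6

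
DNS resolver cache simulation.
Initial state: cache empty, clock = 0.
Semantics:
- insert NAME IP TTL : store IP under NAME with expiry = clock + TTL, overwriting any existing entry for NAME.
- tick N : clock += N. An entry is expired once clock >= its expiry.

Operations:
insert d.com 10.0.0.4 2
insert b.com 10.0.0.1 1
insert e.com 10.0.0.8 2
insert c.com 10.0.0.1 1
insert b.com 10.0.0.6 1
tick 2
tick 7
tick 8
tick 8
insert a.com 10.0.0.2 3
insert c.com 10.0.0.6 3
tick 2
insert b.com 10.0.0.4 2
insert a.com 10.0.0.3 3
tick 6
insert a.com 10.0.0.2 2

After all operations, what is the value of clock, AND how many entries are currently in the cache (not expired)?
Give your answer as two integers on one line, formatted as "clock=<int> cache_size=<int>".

Answer: clock=33 cache_size=1

Derivation:
Op 1: insert d.com -> 10.0.0.4 (expiry=0+2=2). clock=0
Op 2: insert b.com -> 10.0.0.1 (expiry=0+1=1). clock=0
Op 3: insert e.com -> 10.0.0.8 (expiry=0+2=2). clock=0
Op 4: insert c.com -> 10.0.0.1 (expiry=0+1=1). clock=0
Op 5: insert b.com -> 10.0.0.6 (expiry=0+1=1). clock=0
Op 6: tick 2 -> clock=2. purged={b.com,c.com,d.com,e.com}
Op 7: tick 7 -> clock=9.
Op 8: tick 8 -> clock=17.
Op 9: tick 8 -> clock=25.
Op 10: insert a.com -> 10.0.0.2 (expiry=25+3=28). clock=25
Op 11: insert c.com -> 10.0.0.6 (expiry=25+3=28). clock=25
Op 12: tick 2 -> clock=27.
Op 13: insert b.com -> 10.0.0.4 (expiry=27+2=29). clock=27
Op 14: insert a.com -> 10.0.0.3 (expiry=27+3=30). clock=27
Op 15: tick 6 -> clock=33. purged={a.com,b.com,c.com}
Op 16: insert a.com -> 10.0.0.2 (expiry=33+2=35). clock=33
Final clock = 33
Final cache (unexpired): {a.com} -> size=1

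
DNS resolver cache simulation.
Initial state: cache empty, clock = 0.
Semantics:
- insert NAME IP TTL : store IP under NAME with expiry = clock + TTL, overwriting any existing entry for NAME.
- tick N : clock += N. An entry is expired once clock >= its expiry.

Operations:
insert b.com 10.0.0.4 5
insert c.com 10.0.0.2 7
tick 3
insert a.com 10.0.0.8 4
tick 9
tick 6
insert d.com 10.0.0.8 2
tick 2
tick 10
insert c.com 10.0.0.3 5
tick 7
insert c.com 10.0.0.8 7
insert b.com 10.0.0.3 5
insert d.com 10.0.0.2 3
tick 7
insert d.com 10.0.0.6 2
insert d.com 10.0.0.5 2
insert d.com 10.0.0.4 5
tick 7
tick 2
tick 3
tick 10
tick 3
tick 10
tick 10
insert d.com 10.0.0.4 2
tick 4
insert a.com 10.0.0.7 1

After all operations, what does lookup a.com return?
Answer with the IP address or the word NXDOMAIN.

Answer: 10.0.0.7

Derivation:
Op 1: insert b.com -> 10.0.0.4 (expiry=0+5=5). clock=0
Op 2: insert c.com -> 10.0.0.2 (expiry=0+7=7). clock=0
Op 3: tick 3 -> clock=3.
Op 4: insert a.com -> 10.0.0.8 (expiry=3+4=7). clock=3
Op 5: tick 9 -> clock=12. purged={a.com,b.com,c.com}
Op 6: tick 6 -> clock=18.
Op 7: insert d.com -> 10.0.0.8 (expiry=18+2=20). clock=18
Op 8: tick 2 -> clock=20. purged={d.com}
Op 9: tick 10 -> clock=30.
Op 10: insert c.com -> 10.0.0.3 (expiry=30+5=35). clock=30
Op 11: tick 7 -> clock=37. purged={c.com}
Op 12: insert c.com -> 10.0.0.8 (expiry=37+7=44). clock=37
Op 13: insert b.com -> 10.0.0.3 (expiry=37+5=42). clock=37
Op 14: insert d.com -> 10.0.0.2 (expiry=37+3=40). clock=37
Op 15: tick 7 -> clock=44. purged={b.com,c.com,d.com}
Op 16: insert d.com -> 10.0.0.6 (expiry=44+2=46). clock=44
Op 17: insert d.com -> 10.0.0.5 (expiry=44+2=46). clock=44
Op 18: insert d.com -> 10.0.0.4 (expiry=44+5=49). clock=44
Op 19: tick 7 -> clock=51. purged={d.com}
Op 20: tick 2 -> clock=53.
Op 21: tick 3 -> clock=56.
Op 22: tick 10 -> clock=66.
Op 23: tick 3 -> clock=69.
Op 24: tick 10 -> clock=79.
Op 25: tick 10 -> clock=89.
Op 26: insert d.com -> 10.0.0.4 (expiry=89+2=91). clock=89
Op 27: tick 4 -> clock=93. purged={d.com}
Op 28: insert a.com -> 10.0.0.7 (expiry=93+1=94). clock=93
lookup a.com: present, ip=10.0.0.7 expiry=94 > clock=93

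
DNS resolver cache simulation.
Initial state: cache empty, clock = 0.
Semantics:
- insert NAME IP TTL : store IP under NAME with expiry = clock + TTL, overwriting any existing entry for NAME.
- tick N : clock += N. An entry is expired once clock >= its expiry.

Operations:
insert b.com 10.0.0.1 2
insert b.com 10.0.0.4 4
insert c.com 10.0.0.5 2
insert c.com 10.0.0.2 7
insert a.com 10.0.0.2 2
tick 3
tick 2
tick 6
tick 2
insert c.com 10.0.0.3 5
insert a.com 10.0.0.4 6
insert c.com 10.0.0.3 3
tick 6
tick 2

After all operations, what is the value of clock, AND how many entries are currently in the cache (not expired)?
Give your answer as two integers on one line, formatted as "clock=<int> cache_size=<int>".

Op 1: insert b.com -> 10.0.0.1 (expiry=0+2=2). clock=0
Op 2: insert b.com -> 10.0.0.4 (expiry=0+4=4). clock=0
Op 3: insert c.com -> 10.0.0.5 (expiry=0+2=2). clock=0
Op 4: insert c.com -> 10.0.0.2 (expiry=0+7=7). clock=0
Op 5: insert a.com -> 10.0.0.2 (expiry=0+2=2). clock=0
Op 6: tick 3 -> clock=3. purged={a.com}
Op 7: tick 2 -> clock=5. purged={b.com}
Op 8: tick 6 -> clock=11. purged={c.com}
Op 9: tick 2 -> clock=13.
Op 10: insert c.com -> 10.0.0.3 (expiry=13+5=18). clock=13
Op 11: insert a.com -> 10.0.0.4 (expiry=13+6=19). clock=13
Op 12: insert c.com -> 10.0.0.3 (expiry=13+3=16). clock=13
Op 13: tick 6 -> clock=19. purged={a.com,c.com}
Op 14: tick 2 -> clock=21.
Final clock = 21
Final cache (unexpired): {} -> size=0

Answer: clock=21 cache_size=0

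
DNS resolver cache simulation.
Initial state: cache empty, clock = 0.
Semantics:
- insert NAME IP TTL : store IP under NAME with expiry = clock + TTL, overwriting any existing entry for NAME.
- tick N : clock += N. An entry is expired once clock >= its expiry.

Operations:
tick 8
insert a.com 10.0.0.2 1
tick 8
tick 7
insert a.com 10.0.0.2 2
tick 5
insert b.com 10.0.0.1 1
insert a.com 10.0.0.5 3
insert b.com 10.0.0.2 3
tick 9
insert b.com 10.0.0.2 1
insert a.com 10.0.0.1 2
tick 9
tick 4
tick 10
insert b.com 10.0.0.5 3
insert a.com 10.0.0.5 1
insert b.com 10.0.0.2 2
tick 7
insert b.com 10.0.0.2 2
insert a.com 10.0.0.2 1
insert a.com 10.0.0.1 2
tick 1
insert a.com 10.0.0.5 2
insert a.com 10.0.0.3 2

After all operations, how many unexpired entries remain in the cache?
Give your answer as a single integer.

Op 1: tick 8 -> clock=8.
Op 2: insert a.com -> 10.0.0.2 (expiry=8+1=9). clock=8
Op 3: tick 8 -> clock=16. purged={a.com}
Op 4: tick 7 -> clock=23.
Op 5: insert a.com -> 10.0.0.2 (expiry=23+2=25). clock=23
Op 6: tick 5 -> clock=28. purged={a.com}
Op 7: insert b.com -> 10.0.0.1 (expiry=28+1=29). clock=28
Op 8: insert a.com -> 10.0.0.5 (expiry=28+3=31). clock=28
Op 9: insert b.com -> 10.0.0.2 (expiry=28+3=31). clock=28
Op 10: tick 9 -> clock=37. purged={a.com,b.com}
Op 11: insert b.com -> 10.0.0.2 (expiry=37+1=38). clock=37
Op 12: insert a.com -> 10.0.0.1 (expiry=37+2=39). clock=37
Op 13: tick 9 -> clock=46. purged={a.com,b.com}
Op 14: tick 4 -> clock=50.
Op 15: tick 10 -> clock=60.
Op 16: insert b.com -> 10.0.0.5 (expiry=60+3=63). clock=60
Op 17: insert a.com -> 10.0.0.5 (expiry=60+1=61). clock=60
Op 18: insert b.com -> 10.0.0.2 (expiry=60+2=62). clock=60
Op 19: tick 7 -> clock=67. purged={a.com,b.com}
Op 20: insert b.com -> 10.0.0.2 (expiry=67+2=69). clock=67
Op 21: insert a.com -> 10.0.0.2 (expiry=67+1=68). clock=67
Op 22: insert a.com -> 10.0.0.1 (expiry=67+2=69). clock=67
Op 23: tick 1 -> clock=68.
Op 24: insert a.com -> 10.0.0.5 (expiry=68+2=70). clock=68
Op 25: insert a.com -> 10.0.0.3 (expiry=68+2=70). clock=68
Final cache (unexpired): {a.com,b.com} -> size=2

Answer: 2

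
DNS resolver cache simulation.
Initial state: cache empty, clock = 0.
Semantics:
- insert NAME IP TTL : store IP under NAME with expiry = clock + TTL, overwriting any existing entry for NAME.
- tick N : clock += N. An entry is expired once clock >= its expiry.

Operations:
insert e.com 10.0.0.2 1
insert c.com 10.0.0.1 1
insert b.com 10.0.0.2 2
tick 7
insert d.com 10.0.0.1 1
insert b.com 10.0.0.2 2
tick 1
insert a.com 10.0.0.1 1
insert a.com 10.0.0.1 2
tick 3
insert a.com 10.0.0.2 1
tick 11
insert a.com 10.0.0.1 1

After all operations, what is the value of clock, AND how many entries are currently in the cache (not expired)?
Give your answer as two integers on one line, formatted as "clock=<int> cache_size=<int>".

Answer: clock=22 cache_size=1

Derivation:
Op 1: insert e.com -> 10.0.0.2 (expiry=0+1=1). clock=0
Op 2: insert c.com -> 10.0.0.1 (expiry=0+1=1). clock=0
Op 3: insert b.com -> 10.0.0.2 (expiry=0+2=2). clock=0
Op 4: tick 7 -> clock=7. purged={b.com,c.com,e.com}
Op 5: insert d.com -> 10.0.0.1 (expiry=7+1=8). clock=7
Op 6: insert b.com -> 10.0.0.2 (expiry=7+2=9). clock=7
Op 7: tick 1 -> clock=8. purged={d.com}
Op 8: insert a.com -> 10.0.0.1 (expiry=8+1=9). clock=8
Op 9: insert a.com -> 10.0.0.1 (expiry=8+2=10). clock=8
Op 10: tick 3 -> clock=11. purged={a.com,b.com}
Op 11: insert a.com -> 10.0.0.2 (expiry=11+1=12). clock=11
Op 12: tick 11 -> clock=22. purged={a.com}
Op 13: insert a.com -> 10.0.0.1 (expiry=22+1=23). clock=22
Final clock = 22
Final cache (unexpired): {a.com} -> size=1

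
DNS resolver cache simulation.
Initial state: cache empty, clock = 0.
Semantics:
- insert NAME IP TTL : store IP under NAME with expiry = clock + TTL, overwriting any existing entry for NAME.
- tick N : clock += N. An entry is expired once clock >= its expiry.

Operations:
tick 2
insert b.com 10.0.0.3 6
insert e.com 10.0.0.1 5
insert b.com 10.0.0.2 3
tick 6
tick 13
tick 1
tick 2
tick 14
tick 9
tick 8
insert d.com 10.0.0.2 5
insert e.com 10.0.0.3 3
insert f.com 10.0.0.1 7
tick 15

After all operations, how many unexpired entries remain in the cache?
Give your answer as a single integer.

Answer: 0

Derivation:
Op 1: tick 2 -> clock=2.
Op 2: insert b.com -> 10.0.0.3 (expiry=2+6=8). clock=2
Op 3: insert e.com -> 10.0.0.1 (expiry=2+5=7). clock=2
Op 4: insert b.com -> 10.0.0.2 (expiry=2+3=5). clock=2
Op 5: tick 6 -> clock=8. purged={b.com,e.com}
Op 6: tick 13 -> clock=21.
Op 7: tick 1 -> clock=22.
Op 8: tick 2 -> clock=24.
Op 9: tick 14 -> clock=38.
Op 10: tick 9 -> clock=47.
Op 11: tick 8 -> clock=55.
Op 12: insert d.com -> 10.0.0.2 (expiry=55+5=60). clock=55
Op 13: insert e.com -> 10.0.0.3 (expiry=55+3=58). clock=55
Op 14: insert f.com -> 10.0.0.1 (expiry=55+7=62). clock=55
Op 15: tick 15 -> clock=70. purged={d.com,e.com,f.com}
Final cache (unexpired): {} -> size=0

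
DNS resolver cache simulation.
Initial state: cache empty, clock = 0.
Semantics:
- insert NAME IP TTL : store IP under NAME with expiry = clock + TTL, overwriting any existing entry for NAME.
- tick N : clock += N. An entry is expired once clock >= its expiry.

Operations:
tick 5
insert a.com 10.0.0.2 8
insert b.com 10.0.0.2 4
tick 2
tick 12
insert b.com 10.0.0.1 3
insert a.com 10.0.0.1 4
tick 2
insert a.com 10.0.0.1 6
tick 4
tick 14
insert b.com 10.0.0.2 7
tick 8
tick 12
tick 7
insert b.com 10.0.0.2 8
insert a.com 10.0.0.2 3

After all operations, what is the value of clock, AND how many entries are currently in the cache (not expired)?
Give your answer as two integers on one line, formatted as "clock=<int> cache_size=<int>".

Op 1: tick 5 -> clock=5.
Op 2: insert a.com -> 10.0.0.2 (expiry=5+8=13). clock=5
Op 3: insert b.com -> 10.0.0.2 (expiry=5+4=9). clock=5
Op 4: tick 2 -> clock=7.
Op 5: tick 12 -> clock=19. purged={a.com,b.com}
Op 6: insert b.com -> 10.0.0.1 (expiry=19+3=22). clock=19
Op 7: insert a.com -> 10.0.0.1 (expiry=19+4=23). clock=19
Op 8: tick 2 -> clock=21.
Op 9: insert a.com -> 10.0.0.1 (expiry=21+6=27). clock=21
Op 10: tick 4 -> clock=25. purged={b.com}
Op 11: tick 14 -> clock=39. purged={a.com}
Op 12: insert b.com -> 10.0.0.2 (expiry=39+7=46). clock=39
Op 13: tick 8 -> clock=47. purged={b.com}
Op 14: tick 12 -> clock=59.
Op 15: tick 7 -> clock=66.
Op 16: insert b.com -> 10.0.0.2 (expiry=66+8=74). clock=66
Op 17: insert a.com -> 10.0.0.2 (expiry=66+3=69). clock=66
Final clock = 66
Final cache (unexpired): {a.com,b.com} -> size=2

Answer: clock=66 cache_size=2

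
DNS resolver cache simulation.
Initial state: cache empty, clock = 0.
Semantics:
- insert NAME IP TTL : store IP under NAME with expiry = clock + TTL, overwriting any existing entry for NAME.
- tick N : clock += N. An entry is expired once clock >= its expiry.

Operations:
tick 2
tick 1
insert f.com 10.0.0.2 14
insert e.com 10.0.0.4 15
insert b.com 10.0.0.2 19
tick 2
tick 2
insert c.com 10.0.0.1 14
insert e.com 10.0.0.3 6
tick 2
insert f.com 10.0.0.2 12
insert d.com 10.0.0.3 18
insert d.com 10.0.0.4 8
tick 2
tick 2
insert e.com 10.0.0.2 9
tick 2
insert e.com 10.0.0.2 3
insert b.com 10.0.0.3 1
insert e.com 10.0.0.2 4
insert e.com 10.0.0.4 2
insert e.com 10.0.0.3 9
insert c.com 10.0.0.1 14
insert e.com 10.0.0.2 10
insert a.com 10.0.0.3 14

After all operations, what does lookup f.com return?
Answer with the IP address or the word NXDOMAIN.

Answer: 10.0.0.2

Derivation:
Op 1: tick 2 -> clock=2.
Op 2: tick 1 -> clock=3.
Op 3: insert f.com -> 10.0.0.2 (expiry=3+14=17). clock=3
Op 4: insert e.com -> 10.0.0.4 (expiry=3+15=18). clock=3
Op 5: insert b.com -> 10.0.0.2 (expiry=3+19=22). clock=3
Op 6: tick 2 -> clock=5.
Op 7: tick 2 -> clock=7.
Op 8: insert c.com -> 10.0.0.1 (expiry=7+14=21). clock=7
Op 9: insert e.com -> 10.0.0.3 (expiry=7+6=13). clock=7
Op 10: tick 2 -> clock=9.
Op 11: insert f.com -> 10.0.0.2 (expiry=9+12=21). clock=9
Op 12: insert d.com -> 10.0.0.3 (expiry=9+18=27). clock=9
Op 13: insert d.com -> 10.0.0.4 (expiry=9+8=17). clock=9
Op 14: tick 2 -> clock=11.
Op 15: tick 2 -> clock=13. purged={e.com}
Op 16: insert e.com -> 10.0.0.2 (expiry=13+9=22). clock=13
Op 17: tick 2 -> clock=15.
Op 18: insert e.com -> 10.0.0.2 (expiry=15+3=18). clock=15
Op 19: insert b.com -> 10.0.0.3 (expiry=15+1=16). clock=15
Op 20: insert e.com -> 10.0.0.2 (expiry=15+4=19). clock=15
Op 21: insert e.com -> 10.0.0.4 (expiry=15+2=17). clock=15
Op 22: insert e.com -> 10.0.0.3 (expiry=15+9=24). clock=15
Op 23: insert c.com -> 10.0.0.1 (expiry=15+14=29). clock=15
Op 24: insert e.com -> 10.0.0.2 (expiry=15+10=25). clock=15
Op 25: insert a.com -> 10.0.0.3 (expiry=15+14=29). clock=15
lookup f.com: present, ip=10.0.0.2 expiry=21 > clock=15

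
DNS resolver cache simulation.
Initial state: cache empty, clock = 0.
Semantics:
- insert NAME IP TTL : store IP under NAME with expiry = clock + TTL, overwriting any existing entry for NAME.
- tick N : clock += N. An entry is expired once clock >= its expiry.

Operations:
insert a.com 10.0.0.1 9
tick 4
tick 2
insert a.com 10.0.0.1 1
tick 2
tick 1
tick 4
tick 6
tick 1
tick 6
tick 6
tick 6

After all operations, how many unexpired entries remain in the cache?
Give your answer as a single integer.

Op 1: insert a.com -> 10.0.0.1 (expiry=0+9=9). clock=0
Op 2: tick 4 -> clock=4.
Op 3: tick 2 -> clock=6.
Op 4: insert a.com -> 10.0.0.1 (expiry=6+1=7). clock=6
Op 5: tick 2 -> clock=8. purged={a.com}
Op 6: tick 1 -> clock=9.
Op 7: tick 4 -> clock=13.
Op 8: tick 6 -> clock=19.
Op 9: tick 1 -> clock=20.
Op 10: tick 6 -> clock=26.
Op 11: tick 6 -> clock=32.
Op 12: tick 6 -> clock=38.
Final cache (unexpired): {} -> size=0

Answer: 0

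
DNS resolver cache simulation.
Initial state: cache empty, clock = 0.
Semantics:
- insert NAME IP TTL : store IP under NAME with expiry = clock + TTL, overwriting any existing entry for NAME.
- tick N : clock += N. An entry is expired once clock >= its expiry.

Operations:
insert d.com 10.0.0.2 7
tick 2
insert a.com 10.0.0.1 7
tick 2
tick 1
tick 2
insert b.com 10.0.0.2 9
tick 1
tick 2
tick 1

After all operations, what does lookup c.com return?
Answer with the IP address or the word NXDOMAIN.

Op 1: insert d.com -> 10.0.0.2 (expiry=0+7=7). clock=0
Op 2: tick 2 -> clock=2.
Op 3: insert a.com -> 10.0.0.1 (expiry=2+7=9). clock=2
Op 4: tick 2 -> clock=4.
Op 5: tick 1 -> clock=5.
Op 6: tick 2 -> clock=7. purged={d.com}
Op 7: insert b.com -> 10.0.0.2 (expiry=7+9=16). clock=7
Op 8: tick 1 -> clock=8.
Op 9: tick 2 -> clock=10. purged={a.com}
Op 10: tick 1 -> clock=11.
lookup c.com: not in cache (expired or never inserted)

Answer: NXDOMAIN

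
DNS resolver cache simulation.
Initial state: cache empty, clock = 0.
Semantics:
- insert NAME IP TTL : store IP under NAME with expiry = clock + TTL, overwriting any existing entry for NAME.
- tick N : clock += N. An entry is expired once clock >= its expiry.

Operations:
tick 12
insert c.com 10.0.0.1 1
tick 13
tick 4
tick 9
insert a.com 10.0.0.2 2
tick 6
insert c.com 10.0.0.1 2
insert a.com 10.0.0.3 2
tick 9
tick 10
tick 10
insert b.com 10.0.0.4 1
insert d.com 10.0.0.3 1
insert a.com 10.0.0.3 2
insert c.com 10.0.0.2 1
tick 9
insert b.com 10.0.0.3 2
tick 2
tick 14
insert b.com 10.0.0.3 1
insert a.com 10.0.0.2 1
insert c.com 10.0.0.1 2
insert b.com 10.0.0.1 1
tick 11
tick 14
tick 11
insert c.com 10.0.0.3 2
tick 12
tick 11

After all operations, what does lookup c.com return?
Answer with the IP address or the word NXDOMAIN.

Op 1: tick 12 -> clock=12.
Op 2: insert c.com -> 10.0.0.1 (expiry=12+1=13). clock=12
Op 3: tick 13 -> clock=25. purged={c.com}
Op 4: tick 4 -> clock=29.
Op 5: tick 9 -> clock=38.
Op 6: insert a.com -> 10.0.0.2 (expiry=38+2=40). clock=38
Op 7: tick 6 -> clock=44. purged={a.com}
Op 8: insert c.com -> 10.0.0.1 (expiry=44+2=46). clock=44
Op 9: insert a.com -> 10.0.0.3 (expiry=44+2=46). clock=44
Op 10: tick 9 -> clock=53. purged={a.com,c.com}
Op 11: tick 10 -> clock=63.
Op 12: tick 10 -> clock=73.
Op 13: insert b.com -> 10.0.0.4 (expiry=73+1=74). clock=73
Op 14: insert d.com -> 10.0.0.3 (expiry=73+1=74). clock=73
Op 15: insert a.com -> 10.0.0.3 (expiry=73+2=75). clock=73
Op 16: insert c.com -> 10.0.0.2 (expiry=73+1=74). clock=73
Op 17: tick 9 -> clock=82. purged={a.com,b.com,c.com,d.com}
Op 18: insert b.com -> 10.0.0.3 (expiry=82+2=84). clock=82
Op 19: tick 2 -> clock=84. purged={b.com}
Op 20: tick 14 -> clock=98.
Op 21: insert b.com -> 10.0.0.3 (expiry=98+1=99). clock=98
Op 22: insert a.com -> 10.0.0.2 (expiry=98+1=99). clock=98
Op 23: insert c.com -> 10.0.0.1 (expiry=98+2=100). clock=98
Op 24: insert b.com -> 10.0.0.1 (expiry=98+1=99). clock=98
Op 25: tick 11 -> clock=109. purged={a.com,b.com,c.com}
Op 26: tick 14 -> clock=123.
Op 27: tick 11 -> clock=134.
Op 28: insert c.com -> 10.0.0.3 (expiry=134+2=136). clock=134
Op 29: tick 12 -> clock=146. purged={c.com}
Op 30: tick 11 -> clock=157.
lookup c.com: not in cache (expired or never inserted)

Answer: NXDOMAIN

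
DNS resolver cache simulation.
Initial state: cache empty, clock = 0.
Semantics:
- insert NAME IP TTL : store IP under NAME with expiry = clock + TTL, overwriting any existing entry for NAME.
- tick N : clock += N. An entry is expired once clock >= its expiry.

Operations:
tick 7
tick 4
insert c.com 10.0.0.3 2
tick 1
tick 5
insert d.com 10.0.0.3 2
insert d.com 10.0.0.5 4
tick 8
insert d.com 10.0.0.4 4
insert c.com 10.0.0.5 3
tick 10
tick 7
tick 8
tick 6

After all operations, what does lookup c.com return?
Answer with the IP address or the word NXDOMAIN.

Answer: NXDOMAIN

Derivation:
Op 1: tick 7 -> clock=7.
Op 2: tick 4 -> clock=11.
Op 3: insert c.com -> 10.0.0.3 (expiry=11+2=13). clock=11
Op 4: tick 1 -> clock=12.
Op 5: tick 5 -> clock=17. purged={c.com}
Op 6: insert d.com -> 10.0.0.3 (expiry=17+2=19). clock=17
Op 7: insert d.com -> 10.0.0.5 (expiry=17+4=21). clock=17
Op 8: tick 8 -> clock=25. purged={d.com}
Op 9: insert d.com -> 10.0.0.4 (expiry=25+4=29). clock=25
Op 10: insert c.com -> 10.0.0.5 (expiry=25+3=28). clock=25
Op 11: tick 10 -> clock=35. purged={c.com,d.com}
Op 12: tick 7 -> clock=42.
Op 13: tick 8 -> clock=50.
Op 14: tick 6 -> clock=56.
lookup c.com: not in cache (expired or never inserted)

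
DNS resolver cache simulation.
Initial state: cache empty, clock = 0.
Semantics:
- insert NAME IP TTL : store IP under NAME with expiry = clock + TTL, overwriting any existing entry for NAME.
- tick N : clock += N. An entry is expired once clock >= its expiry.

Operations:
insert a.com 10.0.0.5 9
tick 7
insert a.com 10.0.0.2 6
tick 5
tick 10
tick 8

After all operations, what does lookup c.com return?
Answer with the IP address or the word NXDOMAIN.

Answer: NXDOMAIN

Derivation:
Op 1: insert a.com -> 10.0.0.5 (expiry=0+9=9). clock=0
Op 2: tick 7 -> clock=7.
Op 3: insert a.com -> 10.0.0.2 (expiry=7+6=13). clock=7
Op 4: tick 5 -> clock=12.
Op 5: tick 10 -> clock=22. purged={a.com}
Op 6: tick 8 -> clock=30.
lookup c.com: not in cache (expired or never inserted)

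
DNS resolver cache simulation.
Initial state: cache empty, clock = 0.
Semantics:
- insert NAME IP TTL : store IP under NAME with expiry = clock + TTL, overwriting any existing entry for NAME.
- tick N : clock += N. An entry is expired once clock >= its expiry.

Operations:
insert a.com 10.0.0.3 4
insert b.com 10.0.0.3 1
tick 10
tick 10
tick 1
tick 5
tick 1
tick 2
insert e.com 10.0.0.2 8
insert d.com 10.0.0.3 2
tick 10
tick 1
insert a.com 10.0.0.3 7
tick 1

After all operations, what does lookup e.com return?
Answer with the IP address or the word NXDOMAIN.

Answer: NXDOMAIN

Derivation:
Op 1: insert a.com -> 10.0.0.3 (expiry=0+4=4). clock=0
Op 2: insert b.com -> 10.0.0.3 (expiry=0+1=1). clock=0
Op 3: tick 10 -> clock=10. purged={a.com,b.com}
Op 4: tick 10 -> clock=20.
Op 5: tick 1 -> clock=21.
Op 6: tick 5 -> clock=26.
Op 7: tick 1 -> clock=27.
Op 8: tick 2 -> clock=29.
Op 9: insert e.com -> 10.0.0.2 (expiry=29+8=37). clock=29
Op 10: insert d.com -> 10.0.0.3 (expiry=29+2=31). clock=29
Op 11: tick 10 -> clock=39. purged={d.com,e.com}
Op 12: tick 1 -> clock=40.
Op 13: insert a.com -> 10.0.0.3 (expiry=40+7=47). clock=40
Op 14: tick 1 -> clock=41.
lookup e.com: not in cache (expired or never inserted)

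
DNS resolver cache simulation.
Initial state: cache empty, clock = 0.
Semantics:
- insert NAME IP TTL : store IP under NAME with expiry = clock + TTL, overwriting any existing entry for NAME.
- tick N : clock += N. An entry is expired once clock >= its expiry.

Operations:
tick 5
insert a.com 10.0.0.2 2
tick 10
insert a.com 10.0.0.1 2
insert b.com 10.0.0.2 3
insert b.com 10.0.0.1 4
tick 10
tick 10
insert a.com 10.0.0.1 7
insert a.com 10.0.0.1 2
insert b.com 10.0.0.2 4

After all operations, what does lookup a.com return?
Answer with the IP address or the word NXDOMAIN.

Answer: 10.0.0.1

Derivation:
Op 1: tick 5 -> clock=5.
Op 2: insert a.com -> 10.0.0.2 (expiry=5+2=7). clock=5
Op 3: tick 10 -> clock=15. purged={a.com}
Op 4: insert a.com -> 10.0.0.1 (expiry=15+2=17). clock=15
Op 5: insert b.com -> 10.0.0.2 (expiry=15+3=18). clock=15
Op 6: insert b.com -> 10.0.0.1 (expiry=15+4=19). clock=15
Op 7: tick 10 -> clock=25. purged={a.com,b.com}
Op 8: tick 10 -> clock=35.
Op 9: insert a.com -> 10.0.0.1 (expiry=35+7=42). clock=35
Op 10: insert a.com -> 10.0.0.1 (expiry=35+2=37). clock=35
Op 11: insert b.com -> 10.0.0.2 (expiry=35+4=39). clock=35
lookup a.com: present, ip=10.0.0.1 expiry=37 > clock=35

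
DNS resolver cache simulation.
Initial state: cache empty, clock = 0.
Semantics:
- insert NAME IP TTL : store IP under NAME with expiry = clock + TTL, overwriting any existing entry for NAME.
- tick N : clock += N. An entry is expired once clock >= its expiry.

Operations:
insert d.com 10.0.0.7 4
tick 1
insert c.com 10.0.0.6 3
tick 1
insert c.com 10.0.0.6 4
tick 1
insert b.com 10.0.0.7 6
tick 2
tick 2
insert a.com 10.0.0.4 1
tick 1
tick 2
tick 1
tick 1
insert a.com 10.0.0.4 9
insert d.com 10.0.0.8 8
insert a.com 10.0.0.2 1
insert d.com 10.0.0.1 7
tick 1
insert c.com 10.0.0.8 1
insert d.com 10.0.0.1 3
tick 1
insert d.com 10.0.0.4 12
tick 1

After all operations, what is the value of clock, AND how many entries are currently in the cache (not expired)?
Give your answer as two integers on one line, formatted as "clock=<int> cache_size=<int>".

Op 1: insert d.com -> 10.0.0.7 (expiry=0+4=4). clock=0
Op 2: tick 1 -> clock=1.
Op 3: insert c.com -> 10.0.0.6 (expiry=1+3=4). clock=1
Op 4: tick 1 -> clock=2.
Op 5: insert c.com -> 10.0.0.6 (expiry=2+4=6). clock=2
Op 6: tick 1 -> clock=3.
Op 7: insert b.com -> 10.0.0.7 (expiry=3+6=9). clock=3
Op 8: tick 2 -> clock=5. purged={d.com}
Op 9: tick 2 -> clock=7. purged={c.com}
Op 10: insert a.com -> 10.0.0.4 (expiry=7+1=8). clock=7
Op 11: tick 1 -> clock=8. purged={a.com}
Op 12: tick 2 -> clock=10. purged={b.com}
Op 13: tick 1 -> clock=11.
Op 14: tick 1 -> clock=12.
Op 15: insert a.com -> 10.0.0.4 (expiry=12+9=21). clock=12
Op 16: insert d.com -> 10.0.0.8 (expiry=12+8=20). clock=12
Op 17: insert a.com -> 10.0.0.2 (expiry=12+1=13). clock=12
Op 18: insert d.com -> 10.0.0.1 (expiry=12+7=19). clock=12
Op 19: tick 1 -> clock=13. purged={a.com}
Op 20: insert c.com -> 10.0.0.8 (expiry=13+1=14). clock=13
Op 21: insert d.com -> 10.0.0.1 (expiry=13+3=16). clock=13
Op 22: tick 1 -> clock=14. purged={c.com}
Op 23: insert d.com -> 10.0.0.4 (expiry=14+12=26). clock=14
Op 24: tick 1 -> clock=15.
Final clock = 15
Final cache (unexpired): {d.com} -> size=1

Answer: clock=15 cache_size=1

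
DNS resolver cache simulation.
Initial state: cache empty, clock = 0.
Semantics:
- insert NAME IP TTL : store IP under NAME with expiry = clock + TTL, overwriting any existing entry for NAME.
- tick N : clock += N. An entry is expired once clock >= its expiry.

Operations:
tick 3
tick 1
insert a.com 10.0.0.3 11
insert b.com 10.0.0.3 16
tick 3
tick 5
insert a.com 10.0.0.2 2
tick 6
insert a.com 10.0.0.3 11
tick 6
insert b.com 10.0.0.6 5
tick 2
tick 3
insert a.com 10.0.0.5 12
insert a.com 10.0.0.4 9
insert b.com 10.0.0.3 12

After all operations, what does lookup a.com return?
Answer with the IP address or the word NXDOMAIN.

Op 1: tick 3 -> clock=3.
Op 2: tick 1 -> clock=4.
Op 3: insert a.com -> 10.0.0.3 (expiry=4+11=15). clock=4
Op 4: insert b.com -> 10.0.0.3 (expiry=4+16=20). clock=4
Op 5: tick 3 -> clock=7.
Op 6: tick 5 -> clock=12.
Op 7: insert a.com -> 10.0.0.2 (expiry=12+2=14). clock=12
Op 8: tick 6 -> clock=18. purged={a.com}
Op 9: insert a.com -> 10.0.0.3 (expiry=18+11=29). clock=18
Op 10: tick 6 -> clock=24. purged={b.com}
Op 11: insert b.com -> 10.0.0.6 (expiry=24+5=29). clock=24
Op 12: tick 2 -> clock=26.
Op 13: tick 3 -> clock=29. purged={a.com,b.com}
Op 14: insert a.com -> 10.0.0.5 (expiry=29+12=41). clock=29
Op 15: insert a.com -> 10.0.0.4 (expiry=29+9=38). clock=29
Op 16: insert b.com -> 10.0.0.3 (expiry=29+12=41). clock=29
lookup a.com: present, ip=10.0.0.4 expiry=38 > clock=29

Answer: 10.0.0.4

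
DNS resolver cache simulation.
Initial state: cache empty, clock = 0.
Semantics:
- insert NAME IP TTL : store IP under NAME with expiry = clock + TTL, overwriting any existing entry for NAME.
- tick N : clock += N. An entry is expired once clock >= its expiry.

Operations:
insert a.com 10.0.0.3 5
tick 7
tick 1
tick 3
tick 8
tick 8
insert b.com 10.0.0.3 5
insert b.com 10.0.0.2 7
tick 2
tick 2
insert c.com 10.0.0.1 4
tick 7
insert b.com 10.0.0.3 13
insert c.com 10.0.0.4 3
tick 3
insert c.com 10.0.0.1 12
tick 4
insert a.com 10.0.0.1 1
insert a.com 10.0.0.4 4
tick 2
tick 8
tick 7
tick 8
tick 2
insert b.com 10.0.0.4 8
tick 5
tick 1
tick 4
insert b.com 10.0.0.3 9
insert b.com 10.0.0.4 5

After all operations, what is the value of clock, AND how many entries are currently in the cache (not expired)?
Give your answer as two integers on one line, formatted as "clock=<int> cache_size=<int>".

Answer: clock=82 cache_size=1

Derivation:
Op 1: insert a.com -> 10.0.0.3 (expiry=0+5=5). clock=0
Op 2: tick 7 -> clock=7. purged={a.com}
Op 3: tick 1 -> clock=8.
Op 4: tick 3 -> clock=11.
Op 5: tick 8 -> clock=19.
Op 6: tick 8 -> clock=27.
Op 7: insert b.com -> 10.0.0.3 (expiry=27+5=32). clock=27
Op 8: insert b.com -> 10.0.0.2 (expiry=27+7=34). clock=27
Op 9: tick 2 -> clock=29.
Op 10: tick 2 -> clock=31.
Op 11: insert c.com -> 10.0.0.1 (expiry=31+4=35). clock=31
Op 12: tick 7 -> clock=38. purged={b.com,c.com}
Op 13: insert b.com -> 10.0.0.3 (expiry=38+13=51). clock=38
Op 14: insert c.com -> 10.0.0.4 (expiry=38+3=41). clock=38
Op 15: tick 3 -> clock=41. purged={c.com}
Op 16: insert c.com -> 10.0.0.1 (expiry=41+12=53). clock=41
Op 17: tick 4 -> clock=45.
Op 18: insert a.com -> 10.0.0.1 (expiry=45+1=46). clock=45
Op 19: insert a.com -> 10.0.0.4 (expiry=45+4=49). clock=45
Op 20: tick 2 -> clock=47.
Op 21: tick 8 -> clock=55. purged={a.com,b.com,c.com}
Op 22: tick 7 -> clock=62.
Op 23: tick 8 -> clock=70.
Op 24: tick 2 -> clock=72.
Op 25: insert b.com -> 10.0.0.4 (expiry=72+8=80). clock=72
Op 26: tick 5 -> clock=77.
Op 27: tick 1 -> clock=78.
Op 28: tick 4 -> clock=82. purged={b.com}
Op 29: insert b.com -> 10.0.0.3 (expiry=82+9=91). clock=82
Op 30: insert b.com -> 10.0.0.4 (expiry=82+5=87). clock=82
Final clock = 82
Final cache (unexpired): {b.com} -> size=1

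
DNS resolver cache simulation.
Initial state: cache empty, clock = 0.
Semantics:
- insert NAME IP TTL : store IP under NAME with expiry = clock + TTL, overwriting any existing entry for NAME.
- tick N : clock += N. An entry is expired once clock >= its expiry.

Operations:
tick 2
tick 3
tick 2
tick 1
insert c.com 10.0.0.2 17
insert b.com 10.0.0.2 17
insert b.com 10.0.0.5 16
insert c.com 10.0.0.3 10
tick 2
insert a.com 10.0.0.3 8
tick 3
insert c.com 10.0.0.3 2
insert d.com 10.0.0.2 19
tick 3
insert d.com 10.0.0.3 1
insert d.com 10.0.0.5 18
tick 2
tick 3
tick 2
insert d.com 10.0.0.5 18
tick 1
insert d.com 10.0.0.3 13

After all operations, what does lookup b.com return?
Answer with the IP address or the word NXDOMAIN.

Op 1: tick 2 -> clock=2.
Op 2: tick 3 -> clock=5.
Op 3: tick 2 -> clock=7.
Op 4: tick 1 -> clock=8.
Op 5: insert c.com -> 10.0.0.2 (expiry=8+17=25). clock=8
Op 6: insert b.com -> 10.0.0.2 (expiry=8+17=25). clock=8
Op 7: insert b.com -> 10.0.0.5 (expiry=8+16=24). clock=8
Op 8: insert c.com -> 10.0.0.3 (expiry=8+10=18). clock=8
Op 9: tick 2 -> clock=10.
Op 10: insert a.com -> 10.0.0.3 (expiry=10+8=18). clock=10
Op 11: tick 3 -> clock=13.
Op 12: insert c.com -> 10.0.0.3 (expiry=13+2=15). clock=13
Op 13: insert d.com -> 10.0.0.2 (expiry=13+19=32). clock=13
Op 14: tick 3 -> clock=16. purged={c.com}
Op 15: insert d.com -> 10.0.0.3 (expiry=16+1=17). clock=16
Op 16: insert d.com -> 10.0.0.5 (expiry=16+18=34). clock=16
Op 17: tick 2 -> clock=18. purged={a.com}
Op 18: tick 3 -> clock=21.
Op 19: tick 2 -> clock=23.
Op 20: insert d.com -> 10.0.0.5 (expiry=23+18=41). clock=23
Op 21: tick 1 -> clock=24. purged={b.com}
Op 22: insert d.com -> 10.0.0.3 (expiry=24+13=37). clock=24
lookup b.com: not in cache (expired or never inserted)

Answer: NXDOMAIN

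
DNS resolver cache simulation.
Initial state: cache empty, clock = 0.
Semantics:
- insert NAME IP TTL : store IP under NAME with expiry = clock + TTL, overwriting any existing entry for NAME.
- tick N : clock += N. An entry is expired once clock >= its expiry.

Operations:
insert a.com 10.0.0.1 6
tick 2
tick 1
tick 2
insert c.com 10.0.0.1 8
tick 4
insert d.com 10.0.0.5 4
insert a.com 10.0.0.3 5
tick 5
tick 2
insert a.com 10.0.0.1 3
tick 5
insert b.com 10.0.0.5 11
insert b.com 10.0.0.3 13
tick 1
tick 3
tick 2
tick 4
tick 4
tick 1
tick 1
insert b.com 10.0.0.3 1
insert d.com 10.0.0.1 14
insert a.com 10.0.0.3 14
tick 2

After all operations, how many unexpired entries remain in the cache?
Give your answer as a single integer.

Answer: 2

Derivation:
Op 1: insert a.com -> 10.0.0.1 (expiry=0+6=6). clock=0
Op 2: tick 2 -> clock=2.
Op 3: tick 1 -> clock=3.
Op 4: tick 2 -> clock=5.
Op 5: insert c.com -> 10.0.0.1 (expiry=5+8=13). clock=5
Op 6: tick 4 -> clock=9. purged={a.com}
Op 7: insert d.com -> 10.0.0.5 (expiry=9+4=13). clock=9
Op 8: insert a.com -> 10.0.0.3 (expiry=9+5=14). clock=9
Op 9: tick 5 -> clock=14. purged={a.com,c.com,d.com}
Op 10: tick 2 -> clock=16.
Op 11: insert a.com -> 10.0.0.1 (expiry=16+3=19). clock=16
Op 12: tick 5 -> clock=21. purged={a.com}
Op 13: insert b.com -> 10.0.0.5 (expiry=21+11=32). clock=21
Op 14: insert b.com -> 10.0.0.3 (expiry=21+13=34). clock=21
Op 15: tick 1 -> clock=22.
Op 16: tick 3 -> clock=25.
Op 17: tick 2 -> clock=27.
Op 18: tick 4 -> clock=31.
Op 19: tick 4 -> clock=35. purged={b.com}
Op 20: tick 1 -> clock=36.
Op 21: tick 1 -> clock=37.
Op 22: insert b.com -> 10.0.0.3 (expiry=37+1=38). clock=37
Op 23: insert d.com -> 10.0.0.1 (expiry=37+14=51). clock=37
Op 24: insert a.com -> 10.0.0.3 (expiry=37+14=51). clock=37
Op 25: tick 2 -> clock=39. purged={b.com}
Final cache (unexpired): {a.com,d.com} -> size=2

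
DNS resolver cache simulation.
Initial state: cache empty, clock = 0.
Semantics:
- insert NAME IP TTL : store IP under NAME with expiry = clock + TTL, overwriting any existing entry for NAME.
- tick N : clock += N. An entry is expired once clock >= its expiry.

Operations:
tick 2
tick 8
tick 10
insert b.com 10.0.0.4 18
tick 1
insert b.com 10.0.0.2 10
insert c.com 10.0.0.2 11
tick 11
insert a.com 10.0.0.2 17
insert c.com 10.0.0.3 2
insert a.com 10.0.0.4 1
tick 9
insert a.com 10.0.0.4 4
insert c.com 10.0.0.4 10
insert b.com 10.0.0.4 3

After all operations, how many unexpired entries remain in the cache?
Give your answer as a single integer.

Op 1: tick 2 -> clock=2.
Op 2: tick 8 -> clock=10.
Op 3: tick 10 -> clock=20.
Op 4: insert b.com -> 10.0.0.4 (expiry=20+18=38). clock=20
Op 5: tick 1 -> clock=21.
Op 6: insert b.com -> 10.0.0.2 (expiry=21+10=31). clock=21
Op 7: insert c.com -> 10.0.0.2 (expiry=21+11=32). clock=21
Op 8: tick 11 -> clock=32. purged={b.com,c.com}
Op 9: insert a.com -> 10.0.0.2 (expiry=32+17=49). clock=32
Op 10: insert c.com -> 10.0.0.3 (expiry=32+2=34). clock=32
Op 11: insert a.com -> 10.0.0.4 (expiry=32+1=33). clock=32
Op 12: tick 9 -> clock=41. purged={a.com,c.com}
Op 13: insert a.com -> 10.0.0.4 (expiry=41+4=45). clock=41
Op 14: insert c.com -> 10.0.0.4 (expiry=41+10=51). clock=41
Op 15: insert b.com -> 10.0.0.4 (expiry=41+3=44). clock=41
Final cache (unexpired): {a.com,b.com,c.com} -> size=3

Answer: 3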